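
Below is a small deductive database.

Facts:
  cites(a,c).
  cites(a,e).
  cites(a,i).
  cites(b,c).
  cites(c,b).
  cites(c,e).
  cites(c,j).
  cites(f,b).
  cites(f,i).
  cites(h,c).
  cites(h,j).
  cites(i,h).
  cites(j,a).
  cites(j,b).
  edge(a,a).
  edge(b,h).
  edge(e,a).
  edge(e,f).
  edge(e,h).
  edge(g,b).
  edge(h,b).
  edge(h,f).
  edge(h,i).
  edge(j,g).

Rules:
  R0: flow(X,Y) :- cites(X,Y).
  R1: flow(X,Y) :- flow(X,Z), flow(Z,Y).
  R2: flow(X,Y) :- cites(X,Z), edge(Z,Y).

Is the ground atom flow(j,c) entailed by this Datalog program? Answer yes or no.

round 1: derive flow(a,c) via R0 from cites(a,c)
round 1: derive flow(a,e) via R0 from cites(a,e)
round 1: derive flow(a,i) via R0 from cites(a,i)
round 1: derive flow(b,c) via R0 from cites(b,c)
round 1: derive flow(c,b) via R0 from cites(c,b)
round 1: derive flow(c,e) via R0 from cites(c,e)
round 1: derive flow(c,j) via R0 from cites(c,j)
round 1: derive flow(f,b) via R0 from cites(f,b)
round 1: derive flow(f,i) via R0 from cites(f,i)
round 1: derive flow(h,c) via R0 from cites(h,c)
round 1: derive flow(h,j) via R0 from cites(h,j)
round 1: derive flow(i,h) via R0 from cites(i,h)
round 1: derive flow(j,a) via R0 from cites(j,a)
round 1: derive flow(j,b) via R0 from cites(j,b)
round 1: derive flow(a,a) via R2 from cites(a,e), edge(e,a)
round 1: derive flow(a,f) via R2 from cites(a,e), edge(e,f)
round 1: derive flow(a,h) via R2 from cites(a,e), edge(e,h)
round 1: derive flow(c,a) via R2 from cites(c,e), edge(e,a)
round 1: derive flow(c,f) via R2 from cites(c,e), edge(e,f)
round 1: derive flow(c,g) via R2 from cites(c,j), edge(j,g)
round 1: derive flow(c,h) via R2 from cites(c,b), edge(b,h)
round 1: derive flow(f,h) via R2 from cites(f,b), edge(b,h)
round 1: derive flow(h,g) via R2 from cites(h,j), edge(j,g)
round 1: derive flow(i,b) via R2 from cites(i,h), edge(h,b)
round 1: derive flow(i,f) via R2 from cites(i,h), edge(h,f)
round 1: derive flow(i,i) via R2 from cites(i,h), edge(h,i)
round 1: derive flow(j,h) via R2 from cites(j,b), edge(b,h)
round 2: derive flow(a,b) via R1 from flow(a,c), flow(c,b)
round 2: derive flow(a,g) via R1 from flow(a,c), flow(c,g)
round 2: derive flow(a,j) via R1 from flow(a,c), flow(c,j)
round 2: derive flow(b,a) via R1 from flow(b,c), flow(c,a)
round 2: derive flow(b,b) via R1 from flow(b,c), flow(c,b)
round 2: derive flow(b,e) via R1 from flow(b,c), flow(c,e)
round 2: derive flow(b,f) via R1 from flow(b,c), flow(c,f)
round 2: derive flow(b,g) via R1 from flow(b,c), flow(c,g)
round 2: derive flow(b,h) via R1 from flow(b,c), flow(c,h)
round 2: derive flow(b,j) via R1 from flow(b,c), flow(c,j)
round 2: derive flow(c,c) via R1 from flow(c,a), flow(a,c)
round 2: derive flow(c,i) via R1 from flow(c,a), flow(a,i)
round 2: derive flow(f,c) via R1 from flow(f,b), flow(b,c)
round 2: derive flow(f,f) via R1 from flow(f,i), flow(i,f)
round 2: derive flow(f,g) via R1 from flow(f,h), flow(h,g)
round 2: derive flow(f,j) via R1 from flow(f,h), flow(h,j)
round 2: derive flow(h,a) via R1 from flow(h,c), flow(c,a)
round 2: derive flow(h,b) via R1 from flow(h,c), flow(c,b)
round 2: derive flow(h,e) via R1 from flow(h,c), flow(c,e)
round 2: derive flow(h,f) via R1 from flow(h,c), flow(c,f)
round 2: derive flow(h,h) via R1 from flow(h,c), flow(c,h)
round 2: derive flow(i,c) via R1 from flow(i,b), flow(b,c)
round 2: derive flow(i,g) via R1 from flow(i,h), flow(h,g)
round 2: derive flow(i,j) via R1 from flow(i,h), flow(h,j)
round 2: derive flow(j,c) via R1 from flow(j,a), flow(a,c)
round 2: derive flow(j,e) via R1 from flow(j,a), flow(a,e)
round 2: derive flow(j,f) via R1 from flow(j,a), flow(a,f)
round 2: derive flow(j,g) via R1 from flow(j,h), flow(h,g)
round 2: derive flow(j,i) via R1 from flow(j,a), flow(a,i)
round 2: derive flow(j,j) via R1 from flow(j,h), flow(h,j)
round 3: derive flow(b,i) via R1 from flow(b,a), flow(a,i)
round 3: derive flow(f,a) via R1 from flow(f,b), flow(b,a)
round 3: derive flow(f,e) via R1 from flow(f,b), flow(b,e)
round 3: derive flow(h,i) via R1 from flow(h,a), flow(a,i)
round 3: derive flow(i,a) via R1 from flow(i,b), flow(b,a)
round 3: derive flow(i,e) via R1 from flow(i,b), flow(b,e)

yes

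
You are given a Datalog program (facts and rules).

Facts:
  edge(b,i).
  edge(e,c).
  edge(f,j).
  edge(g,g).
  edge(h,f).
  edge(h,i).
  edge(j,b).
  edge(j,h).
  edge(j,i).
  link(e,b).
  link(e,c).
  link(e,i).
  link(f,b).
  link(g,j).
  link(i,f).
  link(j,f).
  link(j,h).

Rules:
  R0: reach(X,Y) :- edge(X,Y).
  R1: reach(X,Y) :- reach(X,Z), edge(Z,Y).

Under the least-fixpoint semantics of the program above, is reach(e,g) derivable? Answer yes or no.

round 1: derive reach(b,i) via R0 from edge(b,i)
round 1: derive reach(e,c) via R0 from edge(e,c)
round 1: derive reach(f,j) via R0 from edge(f,j)
round 1: derive reach(g,g) via R0 from edge(g,g)
round 1: derive reach(h,f) via R0 from edge(h,f)
round 1: derive reach(h,i) via R0 from edge(h,i)
round 1: derive reach(j,b) via R0 from edge(j,b)
round 1: derive reach(j,h) via R0 from edge(j,h)
round 1: derive reach(j,i) via R0 from edge(j,i)
round 2: derive reach(f,b) via R1 from reach(f,j), edge(j,b)
round 2: derive reach(f,h) via R1 from reach(f,j), edge(j,h)
round 2: derive reach(f,i) via R1 from reach(f,j), edge(j,i)
round 2: derive reach(h,j) via R1 from reach(h,f), edge(f,j)
round 2: derive reach(j,f) via R1 from reach(j,h), edge(h,f)
round 3: derive reach(f,f) via R1 from reach(f,h), edge(h,f)
round 3: derive reach(h,b) via R1 from reach(h,j), edge(j,b)
round 3: derive reach(h,h) via R1 from reach(h,j), edge(j,h)
round 3: derive reach(j,j) via R1 from reach(j,f), edge(f,j)

no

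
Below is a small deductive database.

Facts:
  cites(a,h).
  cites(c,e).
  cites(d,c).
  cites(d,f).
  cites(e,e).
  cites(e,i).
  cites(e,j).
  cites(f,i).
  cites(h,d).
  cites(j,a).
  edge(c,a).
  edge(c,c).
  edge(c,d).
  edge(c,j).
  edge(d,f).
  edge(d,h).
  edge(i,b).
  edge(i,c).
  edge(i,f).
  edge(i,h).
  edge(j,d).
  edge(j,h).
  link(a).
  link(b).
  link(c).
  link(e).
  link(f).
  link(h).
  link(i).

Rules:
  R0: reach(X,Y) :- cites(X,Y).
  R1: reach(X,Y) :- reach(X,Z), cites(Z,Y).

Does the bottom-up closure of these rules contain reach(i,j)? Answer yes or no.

round 1: derive reach(a,h) via R0 from cites(a,h)
round 1: derive reach(c,e) via R0 from cites(c,e)
round 1: derive reach(d,c) via R0 from cites(d,c)
round 1: derive reach(d,f) via R0 from cites(d,f)
round 1: derive reach(e,e) via R0 from cites(e,e)
round 1: derive reach(e,i) via R0 from cites(e,i)
round 1: derive reach(e,j) via R0 from cites(e,j)
round 1: derive reach(f,i) via R0 from cites(f,i)
round 1: derive reach(h,d) via R0 from cites(h,d)
round 1: derive reach(j,a) via R0 from cites(j,a)
round 2: derive reach(a,d) via R1 from reach(a,h), cites(h,d)
round 2: derive reach(c,i) via R1 from reach(c,e), cites(e,i)
round 2: derive reach(c,j) via R1 from reach(c,e), cites(e,j)
round 2: derive reach(d,e) via R1 from reach(d,c), cites(c,e)
round 2: derive reach(d,i) via R1 from reach(d,f), cites(f,i)
round 2: derive reach(e,a) via R1 from reach(e,j), cites(j,a)
round 2: derive reach(h,c) via R1 from reach(h,d), cites(d,c)
round 2: derive reach(h,f) via R1 from reach(h,d), cites(d,f)
round 2: derive reach(j,h) via R1 from reach(j,a), cites(a,h)
round 3: derive reach(a,c) via R1 from reach(a,d), cites(d,c)
round 3: derive reach(a,f) via R1 from reach(a,d), cites(d,f)
round 3: derive reach(c,a) via R1 from reach(c,j), cites(j,a)
round 3: derive reach(d,j) via R1 from reach(d,e), cites(e,j)
round 3: derive reach(e,h) via R1 from reach(e,a), cites(a,h)
round 3: derive reach(h,e) via R1 from reach(h,c), cites(c,e)
round 3: derive reach(h,i) via R1 from reach(h,f), cites(f,i)
round 3: derive reach(j,d) via R1 from reach(j,h), cites(h,d)
round 4: derive reach(a,e) via R1 from reach(a,c), cites(c,e)
round 4: derive reach(a,i) via R1 from reach(a,f), cites(f,i)
round 4: derive reach(c,h) via R1 from reach(c,a), cites(a,h)
round 4: derive reach(d,a) via R1 from reach(d,j), cites(j,a)
round 4: derive reach(e,d) via R1 from reach(e,h), cites(h,d)
round 4: derive reach(h,j) via R1 from reach(h,e), cites(e,j)
round 4: derive reach(j,c) via R1 from reach(j,d), cites(d,c)
round 4: derive reach(j,f) via R1 from reach(j,d), cites(d,f)
round 5: derive reach(a,j) via R1 from reach(a,e), cites(e,j)
round 5: derive reach(c,d) via R1 from reach(c,h), cites(h,d)
round 5: derive reach(d,h) via R1 from reach(d,a), cites(a,h)
round 5: derive reach(e,c) via R1 from reach(e,d), cites(d,c)
round 5: derive reach(e,f) via R1 from reach(e,d), cites(d,f)
round 5: derive reach(h,a) via R1 from reach(h,j), cites(j,a)
round 5: derive reach(j,e) via R1 from reach(j,c), cites(c,e)
round 5: derive reach(j,i) via R1 from reach(j,f), cites(f,i)
round 6: derive reach(a,a) via R1 from reach(a,j), cites(j,a)
round 6: derive reach(c,c) via R1 from reach(c,d), cites(d,c)
round 6: derive reach(c,f) via R1 from reach(c,d), cites(d,f)
round 6: derive reach(d,d) via R1 from reach(d,h), cites(h,d)
round 6: derive reach(h,h) via R1 from reach(h,a), cites(a,h)
round 6: derive reach(j,j) via R1 from reach(j,e), cites(e,j)

no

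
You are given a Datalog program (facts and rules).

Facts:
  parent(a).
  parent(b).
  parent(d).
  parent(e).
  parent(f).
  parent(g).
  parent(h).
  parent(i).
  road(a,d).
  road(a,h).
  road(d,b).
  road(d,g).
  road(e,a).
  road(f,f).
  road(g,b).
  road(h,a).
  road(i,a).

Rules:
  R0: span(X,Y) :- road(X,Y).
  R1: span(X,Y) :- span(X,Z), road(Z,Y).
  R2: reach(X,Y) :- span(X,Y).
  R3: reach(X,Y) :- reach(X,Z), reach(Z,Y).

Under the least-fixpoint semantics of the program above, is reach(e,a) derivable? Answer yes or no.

yes

round 1: derive span(a,d) via R0 from road(a,d)
round 1: derive span(a,h) via R0 from road(a,h)
round 1: derive span(d,b) via R0 from road(d,b)
round 1: derive span(d,g) via R0 from road(d,g)
round 1: derive span(e,a) via R0 from road(e,a)
round 1: derive span(f,f) via R0 from road(f,f)
round 1: derive span(g,b) via R0 from road(g,b)
round 1: derive span(h,a) via R0 from road(h,a)
round 1: derive span(i,a) via R0 from road(i,a)
round 2: derive span(a,a) via R1 from span(a,h), road(h,a)
round 2: derive span(a,b) via R1 from span(a,d), road(d,b)
round 2: derive span(a,g) via R1 from span(a,d), road(d,g)
round 2: derive span(e,d) via R1 from span(e,a), road(a,d)
round 2: derive span(e,h) via R1 from span(e,a), road(a,h)
round 2: derive span(h,d) via R1 from span(h,a), road(a,d)
round 2: derive span(h,h) via R1 from span(h,a), road(a,h)
round 2: derive span(i,d) via R1 from span(i,a), road(a,d)
round 2: derive span(i,h) via R1 from span(i,a), road(a,h)
round 2: derive reach(a,d) via R2 from span(a,d)
round 2: derive reach(a,h) via R2 from span(a,h)
round 2: derive reach(d,b) via R2 from span(d,b)
round 2: derive reach(d,g) via R2 from span(d,g)
round 2: derive reach(e,a) via R2 from span(e,a)
round 2: derive reach(f,f) via R2 from span(f,f)
round 2: derive reach(g,b) via R2 from span(g,b)
round 2: derive reach(h,a) via R2 from span(h,a)
round 2: derive reach(i,a) via R2 from span(i,a)
round 3: derive span(e,b) via R1 from span(e,d), road(d,b)
round 3: derive span(e,g) via R1 from span(e,d), road(d,g)
round 3: derive span(h,b) via R1 from span(h,d), road(d,b)
round 3: derive span(h,g) via R1 from span(h,d), road(d,g)
round 3: derive span(i,b) via R1 from span(i,d), road(d,b)
round 3: derive span(i,g) via R1 from span(i,d), road(d,g)
round 3: derive reach(a,a) via R2 from span(a,a)
round 3: derive reach(a,b) via R2 from span(a,b)
round 3: derive reach(a,g) via R2 from span(a,g)
round 3: derive reach(e,d) via R2 from span(e,d)
round 3: derive reach(e,h) via R2 from span(e,h)
round 3: derive reach(h,d) via R2 from span(h,d)
round 3: derive reach(h,h) via R2 from span(h,h)
round 3: derive reach(i,d) via R2 from span(i,d)
round 3: derive reach(i,h) via R2 from span(i,h)
round 4: derive reach(e,b) via R2 from span(e,b)
round 4: derive reach(e,g) via R2 from span(e,g)
round 4: derive reach(h,b) via R2 from span(h,b)
round 4: derive reach(h,g) via R2 from span(h,g)
round 4: derive reach(i,b) via R2 from span(i,b)
round 4: derive reach(i,g) via R2 from span(i,g)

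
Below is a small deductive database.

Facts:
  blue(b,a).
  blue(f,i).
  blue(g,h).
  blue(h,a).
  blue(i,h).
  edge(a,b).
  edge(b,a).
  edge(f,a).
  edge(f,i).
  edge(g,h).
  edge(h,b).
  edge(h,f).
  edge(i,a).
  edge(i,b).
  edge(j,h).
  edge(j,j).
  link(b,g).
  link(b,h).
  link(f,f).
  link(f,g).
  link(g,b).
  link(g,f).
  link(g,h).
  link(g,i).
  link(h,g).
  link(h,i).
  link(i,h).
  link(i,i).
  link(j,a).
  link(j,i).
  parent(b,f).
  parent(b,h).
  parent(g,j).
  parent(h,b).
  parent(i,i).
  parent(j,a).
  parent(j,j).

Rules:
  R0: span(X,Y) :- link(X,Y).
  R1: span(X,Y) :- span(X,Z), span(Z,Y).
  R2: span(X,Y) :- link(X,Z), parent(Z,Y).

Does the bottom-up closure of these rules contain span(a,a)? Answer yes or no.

no

round 1: derive span(b,g) via R0 from link(b,g)
round 1: derive span(b,h) via R0 from link(b,h)
round 1: derive span(f,f) via R0 from link(f,f)
round 1: derive span(f,g) via R0 from link(f,g)
round 1: derive span(g,b) via R0 from link(g,b)
round 1: derive span(g,f) via R0 from link(g,f)
round 1: derive span(g,h) via R0 from link(g,h)
round 1: derive span(g,i) via R0 from link(g,i)
round 1: derive span(h,g) via R0 from link(h,g)
round 1: derive span(h,i) via R0 from link(h,i)
round 1: derive span(i,h) via R0 from link(i,h)
round 1: derive span(i,i) via R0 from link(i,i)
round 1: derive span(j,a) via R0 from link(j,a)
round 1: derive span(j,i) via R0 from link(j,i)
round 1: derive span(b,b) via R2 from link(b,h), parent(h,b)
round 1: derive span(b,j) via R2 from link(b,g), parent(g,j)
round 1: derive span(f,j) via R2 from link(f,g), parent(g,j)
round 1: derive span(h,j) via R2 from link(h,g), parent(g,j)
round 1: derive span(i,b) via R2 from link(i,h), parent(h,b)
round 2: derive span(b,a) via R1 from span(b,j), span(j,a)
round 2: derive span(b,f) via R1 from span(b,g), span(g,f)
round 2: derive span(b,i) via R1 from span(b,g), span(g,i)
round 2: derive span(f,a) via R1 from span(f,j), span(j,a)
round 2: derive span(f,b) via R1 from span(f,g), span(g,b)
round 2: derive span(f,h) via R1 from span(f,g), span(g,h)
round 2: derive span(f,i) via R1 from span(f,g), span(g,i)
round 2: derive span(g,g) via R1 from span(g,b), span(b,g)
round 2: derive span(g,j) via R1 from span(g,b), span(b,j)
round 2: derive span(h,a) via R1 from span(h,j), span(j,a)
round 2: derive span(h,b) via R1 from span(h,g), span(g,b)
round 2: derive span(h,f) via R1 from span(h,g), span(g,f)
round 2: derive span(h,h) via R1 from span(h,g), span(g,h)
round 2: derive span(i,g) via R1 from span(i,b), span(b,g)
round 2: derive span(i,j) via R1 from span(i,b), span(b,j)
round 2: derive span(j,b) via R1 from span(j,i), span(i,b)
round 2: derive span(j,h) via R1 from span(j,i), span(i,h)
round 3: derive span(g,a) via R1 from span(g,b), span(b,a)
round 3: derive span(i,a) via R1 from span(i,b), span(b,a)
round 3: derive span(i,f) via R1 from span(i,b), span(b,f)
round 3: derive span(j,f) via R1 from span(j,b), span(b,f)
round 3: derive span(j,g) via R1 from span(j,b), span(b,g)
round 3: derive span(j,j) via R1 from span(j,b), span(b,j)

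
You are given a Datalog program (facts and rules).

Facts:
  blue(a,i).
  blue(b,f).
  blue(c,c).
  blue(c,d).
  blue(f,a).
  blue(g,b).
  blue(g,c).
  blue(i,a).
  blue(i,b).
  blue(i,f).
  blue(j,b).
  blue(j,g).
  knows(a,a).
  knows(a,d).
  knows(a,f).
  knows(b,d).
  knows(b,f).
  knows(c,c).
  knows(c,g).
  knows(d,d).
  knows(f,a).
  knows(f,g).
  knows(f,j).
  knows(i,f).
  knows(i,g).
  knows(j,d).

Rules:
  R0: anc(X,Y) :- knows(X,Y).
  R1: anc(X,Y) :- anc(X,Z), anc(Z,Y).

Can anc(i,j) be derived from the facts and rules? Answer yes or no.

yes

round 1: derive anc(a,a) via R0 from knows(a,a)
round 1: derive anc(a,d) via R0 from knows(a,d)
round 1: derive anc(a,f) via R0 from knows(a,f)
round 1: derive anc(b,d) via R0 from knows(b,d)
round 1: derive anc(b,f) via R0 from knows(b,f)
round 1: derive anc(c,c) via R0 from knows(c,c)
round 1: derive anc(c,g) via R0 from knows(c,g)
round 1: derive anc(d,d) via R0 from knows(d,d)
round 1: derive anc(f,a) via R0 from knows(f,a)
round 1: derive anc(f,g) via R0 from knows(f,g)
round 1: derive anc(f,j) via R0 from knows(f,j)
round 1: derive anc(i,f) via R0 from knows(i,f)
round 1: derive anc(i,g) via R0 from knows(i,g)
round 1: derive anc(j,d) via R0 from knows(j,d)
round 2: derive anc(a,g) via R1 from anc(a,f), anc(f,g)
round 2: derive anc(a,j) via R1 from anc(a,f), anc(f,j)
round 2: derive anc(b,a) via R1 from anc(b,f), anc(f,a)
round 2: derive anc(b,g) via R1 from anc(b,f), anc(f,g)
round 2: derive anc(b,j) via R1 from anc(b,f), anc(f,j)
round 2: derive anc(f,d) via R1 from anc(f,a), anc(a,d)
round 2: derive anc(f,f) via R1 from anc(f,a), anc(a,f)
round 2: derive anc(i,a) via R1 from anc(i,f), anc(f,a)
round 2: derive anc(i,j) via R1 from anc(i,f), anc(f,j)
round 3: derive anc(i,d) via R1 from anc(i,a), anc(a,d)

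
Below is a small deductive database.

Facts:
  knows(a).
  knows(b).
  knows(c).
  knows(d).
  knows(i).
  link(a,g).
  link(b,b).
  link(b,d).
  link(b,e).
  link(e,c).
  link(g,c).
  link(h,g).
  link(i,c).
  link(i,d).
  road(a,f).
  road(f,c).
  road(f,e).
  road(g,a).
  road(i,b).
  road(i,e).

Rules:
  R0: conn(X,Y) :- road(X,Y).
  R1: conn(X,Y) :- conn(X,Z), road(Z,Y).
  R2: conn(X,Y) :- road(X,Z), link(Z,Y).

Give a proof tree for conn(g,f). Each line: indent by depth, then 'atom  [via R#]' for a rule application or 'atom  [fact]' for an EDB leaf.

round 1: derive conn(a,f) via R0 from road(a,f)
round 1: derive conn(f,c) via R0 from road(f,c)
round 1: derive conn(f,e) via R0 from road(f,e)
round 1: derive conn(g,a) via R0 from road(g,a)
round 1: derive conn(i,b) via R0 from road(i,b)
round 1: derive conn(i,e) via R0 from road(i,e)
round 1: derive conn(g,g) via R2 from road(g,a), link(a,g)
round 1: derive conn(i,c) via R2 from road(i,e), link(e,c)
round 1: derive conn(i,d) via R2 from road(i,b), link(b,d)
round 2: derive conn(a,c) via R1 from conn(a,f), road(f,c)
round 2: derive conn(a,e) via R1 from conn(a,f), road(f,e)
round 2: derive conn(g,f) via R1 from conn(g,a), road(a,f)
round 3: derive conn(g,c) via R1 from conn(g,f), road(f,c)
round 3: derive conn(g,e) via R1 from conn(g,f), road(f,e)

conn(g,f)  [via R1]
  conn(g,a)  [via R0]
    road(g,a)  [fact]
  road(a,f)  [fact]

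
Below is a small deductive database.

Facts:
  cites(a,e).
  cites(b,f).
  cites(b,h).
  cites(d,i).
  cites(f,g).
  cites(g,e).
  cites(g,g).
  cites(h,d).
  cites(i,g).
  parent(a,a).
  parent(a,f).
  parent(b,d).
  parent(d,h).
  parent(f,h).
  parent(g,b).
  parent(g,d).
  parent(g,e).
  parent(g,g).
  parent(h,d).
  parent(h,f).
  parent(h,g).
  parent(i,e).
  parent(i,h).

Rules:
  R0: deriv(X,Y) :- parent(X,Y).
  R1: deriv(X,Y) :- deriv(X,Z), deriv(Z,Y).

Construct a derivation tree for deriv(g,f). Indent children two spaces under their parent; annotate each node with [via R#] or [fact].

round 1: derive deriv(a,a) via R0 from parent(a,a)
round 1: derive deriv(a,f) via R0 from parent(a,f)
round 1: derive deriv(b,d) via R0 from parent(b,d)
round 1: derive deriv(d,h) via R0 from parent(d,h)
round 1: derive deriv(f,h) via R0 from parent(f,h)
round 1: derive deriv(g,b) via R0 from parent(g,b)
round 1: derive deriv(g,d) via R0 from parent(g,d)
round 1: derive deriv(g,e) via R0 from parent(g,e)
round 1: derive deriv(g,g) via R0 from parent(g,g)
round 1: derive deriv(h,d) via R0 from parent(h,d)
round 1: derive deriv(h,f) via R0 from parent(h,f)
round 1: derive deriv(h,g) via R0 from parent(h,g)
round 1: derive deriv(i,e) via R0 from parent(i,e)
round 1: derive deriv(i,h) via R0 from parent(i,h)
round 2: derive deriv(a,h) via R1 from deriv(a,f), deriv(f,h)
round 2: derive deriv(b,h) via R1 from deriv(b,d), deriv(d,h)
round 2: derive deriv(d,d) via R1 from deriv(d,h), deriv(h,d)
round 2: derive deriv(d,f) via R1 from deriv(d,h), deriv(h,f)
round 2: derive deriv(d,g) via R1 from deriv(d,h), deriv(h,g)
round 2: derive deriv(f,d) via R1 from deriv(f,h), deriv(h,d)
round 2: derive deriv(f,f) via R1 from deriv(f,h), deriv(h,f)
round 2: derive deriv(f,g) via R1 from deriv(f,h), deriv(h,g)
round 2: derive deriv(g,h) via R1 from deriv(g,d), deriv(d,h)
round 2: derive deriv(h,b) via R1 from deriv(h,g), deriv(g,b)
round 2: derive deriv(h,e) via R1 from deriv(h,g), deriv(g,e)
round 2: derive deriv(h,h) via R1 from deriv(h,d), deriv(d,h)
round 2: derive deriv(i,d) via R1 from deriv(i,h), deriv(h,d)
round 2: derive deriv(i,f) via R1 from deriv(i,h), deriv(h,f)
round 2: derive deriv(i,g) via R1 from deriv(i,h), deriv(h,g)
round 3: derive deriv(a,b) via R1 from deriv(a,h), deriv(h,b)
round 3: derive deriv(a,d) via R1 from deriv(a,f), deriv(f,d)
round 3: derive deriv(a,e) via R1 from deriv(a,h), deriv(h,e)
round 3: derive deriv(a,g) via R1 from deriv(a,f), deriv(f,g)
round 3: derive deriv(b,b) via R1 from deriv(b,h), deriv(h,b)
round 3: derive deriv(b,e) via R1 from deriv(b,h), deriv(h,e)
round 3: derive deriv(b,f) via R1 from deriv(b,d), deriv(d,f)
round 3: derive deriv(b,g) via R1 from deriv(b,d), deriv(d,g)
round 3: derive deriv(d,b) via R1 from deriv(d,g), deriv(g,b)
round 3: derive deriv(d,e) via R1 from deriv(d,g), deriv(g,e)
round 3: derive deriv(f,b) via R1 from deriv(f,g), deriv(g,b)
round 3: derive deriv(f,e) via R1 from deriv(f,g), deriv(g,e)
round 3: derive deriv(g,f) via R1 from deriv(g,d), deriv(d,f)
round 3: derive deriv(i,b) via R1 from deriv(i,g), deriv(g,b)

deriv(g,f)  [via R1]
  deriv(g,d)  [via R0]
    parent(g,d)  [fact]
  deriv(d,f)  [via R1]
    deriv(d,h)  [via R0]
      parent(d,h)  [fact]
    deriv(h,f)  [via R0]
      parent(h,f)  [fact]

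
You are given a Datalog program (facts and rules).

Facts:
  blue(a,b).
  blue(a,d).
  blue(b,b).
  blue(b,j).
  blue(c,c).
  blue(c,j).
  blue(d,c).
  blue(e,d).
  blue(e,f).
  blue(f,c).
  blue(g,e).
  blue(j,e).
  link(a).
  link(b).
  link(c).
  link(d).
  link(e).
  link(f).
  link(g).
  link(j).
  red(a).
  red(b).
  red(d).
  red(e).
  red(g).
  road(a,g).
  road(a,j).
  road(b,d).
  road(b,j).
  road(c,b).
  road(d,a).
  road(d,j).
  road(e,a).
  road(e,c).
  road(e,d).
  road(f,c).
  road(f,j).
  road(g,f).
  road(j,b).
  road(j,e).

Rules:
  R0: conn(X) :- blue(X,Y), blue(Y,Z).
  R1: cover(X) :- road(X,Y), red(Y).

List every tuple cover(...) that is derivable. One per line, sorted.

round 1: derive cover(a) via R1 from road(a,g), red(g)
round 1: derive cover(b) via R1 from road(b,d), red(d)
round 1: derive cover(c) via R1 from road(c,b), red(b)
round 1: derive cover(d) via R1 from road(d,a), red(a)
round 1: derive cover(e) via R1 from road(e,a), red(a)
round 1: derive cover(j) via R1 from road(j,b), red(b)

cover(a)
cover(b)
cover(c)
cover(d)
cover(e)
cover(j)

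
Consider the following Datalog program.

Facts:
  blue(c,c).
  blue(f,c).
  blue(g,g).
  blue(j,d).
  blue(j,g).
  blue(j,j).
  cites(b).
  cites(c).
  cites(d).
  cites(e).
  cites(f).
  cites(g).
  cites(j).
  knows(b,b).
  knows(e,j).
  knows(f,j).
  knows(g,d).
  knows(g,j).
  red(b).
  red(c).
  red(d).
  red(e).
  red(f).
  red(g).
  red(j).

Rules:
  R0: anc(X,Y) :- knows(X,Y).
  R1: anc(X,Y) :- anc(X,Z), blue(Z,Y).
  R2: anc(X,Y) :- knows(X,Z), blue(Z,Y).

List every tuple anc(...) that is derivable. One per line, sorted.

anc(b,b)
anc(e,d)
anc(e,g)
anc(e,j)
anc(f,d)
anc(f,g)
anc(f,j)
anc(g,d)
anc(g,g)
anc(g,j)

round 1: derive anc(b,b) via R0 from knows(b,b)
round 1: derive anc(e,j) via R0 from knows(e,j)
round 1: derive anc(f,j) via R0 from knows(f,j)
round 1: derive anc(g,d) via R0 from knows(g,d)
round 1: derive anc(g,j) via R0 from knows(g,j)
round 1: derive anc(e,d) via R2 from knows(e,j), blue(j,d)
round 1: derive anc(e,g) via R2 from knows(e,j), blue(j,g)
round 1: derive anc(f,d) via R2 from knows(f,j), blue(j,d)
round 1: derive anc(f,g) via R2 from knows(f,j), blue(j,g)
round 1: derive anc(g,g) via R2 from knows(g,j), blue(j,g)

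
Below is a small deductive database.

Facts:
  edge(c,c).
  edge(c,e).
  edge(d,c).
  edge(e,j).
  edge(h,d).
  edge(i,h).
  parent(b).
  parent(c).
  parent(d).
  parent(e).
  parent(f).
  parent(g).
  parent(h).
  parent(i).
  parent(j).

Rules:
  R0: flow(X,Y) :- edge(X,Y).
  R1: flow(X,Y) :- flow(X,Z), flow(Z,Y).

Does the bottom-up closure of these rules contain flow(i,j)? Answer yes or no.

yes

round 1: derive flow(c,c) via R0 from edge(c,c)
round 1: derive flow(c,e) via R0 from edge(c,e)
round 1: derive flow(d,c) via R0 from edge(d,c)
round 1: derive flow(e,j) via R0 from edge(e,j)
round 1: derive flow(h,d) via R0 from edge(h,d)
round 1: derive flow(i,h) via R0 from edge(i,h)
round 2: derive flow(c,j) via R1 from flow(c,e), flow(e,j)
round 2: derive flow(d,e) via R1 from flow(d,c), flow(c,e)
round 2: derive flow(h,c) via R1 from flow(h,d), flow(d,c)
round 2: derive flow(i,d) via R1 from flow(i,h), flow(h,d)
round 3: derive flow(d,j) via R1 from flow(d,c), flow(c,j)
round 3: derive flow(h,e) via R1 from flow(h,c), flow(c,e)
round 3: derive flow(h,j) via R1 from flow(h,c), flow(c,j)
round 3: derive flow(i,c) via R1 from flow(i,d), flow(d,c)
round 3: derive flow(i,e) via R1 from flow(i,d), flow(d,e)
round 4: derive flow(i,j) via R1 from flow(i,c), flow(c,j)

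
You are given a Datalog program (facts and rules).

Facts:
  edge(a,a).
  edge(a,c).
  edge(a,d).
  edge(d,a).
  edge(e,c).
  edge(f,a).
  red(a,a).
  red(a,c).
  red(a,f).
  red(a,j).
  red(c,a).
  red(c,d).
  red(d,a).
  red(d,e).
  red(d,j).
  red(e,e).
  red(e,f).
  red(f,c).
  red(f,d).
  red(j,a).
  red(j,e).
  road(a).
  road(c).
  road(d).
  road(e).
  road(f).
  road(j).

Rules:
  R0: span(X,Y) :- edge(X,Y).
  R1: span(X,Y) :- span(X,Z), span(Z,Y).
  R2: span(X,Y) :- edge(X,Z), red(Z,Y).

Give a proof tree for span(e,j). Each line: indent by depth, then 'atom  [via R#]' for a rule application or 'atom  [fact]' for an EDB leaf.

round 1: derive span(a,a) via R0 from edge(a,a)
round 1: derive span(a,c) via R0 from edge(a,c)
round 1: derive span(a,d) via R0 from edge(a,d)
round 1: derive span(d,a) via R0 from edge(d,a)
round 1: derive span(e,c) via R0 from edge(e,c)
round 1: derive span(f,a) via R0 from edge(f,a)
round 1: derive span(a,e) via R2 from edge(a,d), red(d,e)
round 1: derive span(a,f) via R2 from edge(a,a), red(a,f)
round 1: derive span(a,j) via R2 from edge(a,a), red(a,j)
round 1: derive span(d,c) via R2 from edge(d,a), red(a,c)
round 1: derive span(d,f) via R2 from edge(d,a), red(a,f)
round 1: derive span(d,j) via R2 from edge(d,a), red(a,j)
round 1: derive span(e,a) via R2 from edge(e,c), red(c,a)
round 1: derive span(e,d) via R2 from edge(e,c), red(c,d)
round 1: derive span(f,c) via R2 from edge(f,a), red(a,c)
round 1: derive span(f,f) via R2 from edge(f,a), red(a,f)
round 1: derive span(f,j) via R2 from edge(f,a), red(a,j)
round 2: derive span(d,d) via R1 from span(d,a), span(a,d)
round 2: derive span(d,e) via R1 from span(d,a), span(a,e)
round 2: derive span(e,e) via R1 from span(e,a), span(a,e)
round 2: derive span(e,f) via R1 from span(e,a), span(a,f)
round 2: derive span(e,j) via R1 from span(e,a), span(a,j)
round 2: derive span(f,d) via R1 from span(f,a), span(a,d)
round 2: derive span(f,e) via R1 from span(f,a), span(a,e)

span(e,j)  [via R1]
  span(e,a)  [via R2]
    edge(e,c)  [fact]
    red(c,a)  [fact]
  span(a,j)  [via R2]
    edge(a,a)  [fact]
    red(a,j)  [fact]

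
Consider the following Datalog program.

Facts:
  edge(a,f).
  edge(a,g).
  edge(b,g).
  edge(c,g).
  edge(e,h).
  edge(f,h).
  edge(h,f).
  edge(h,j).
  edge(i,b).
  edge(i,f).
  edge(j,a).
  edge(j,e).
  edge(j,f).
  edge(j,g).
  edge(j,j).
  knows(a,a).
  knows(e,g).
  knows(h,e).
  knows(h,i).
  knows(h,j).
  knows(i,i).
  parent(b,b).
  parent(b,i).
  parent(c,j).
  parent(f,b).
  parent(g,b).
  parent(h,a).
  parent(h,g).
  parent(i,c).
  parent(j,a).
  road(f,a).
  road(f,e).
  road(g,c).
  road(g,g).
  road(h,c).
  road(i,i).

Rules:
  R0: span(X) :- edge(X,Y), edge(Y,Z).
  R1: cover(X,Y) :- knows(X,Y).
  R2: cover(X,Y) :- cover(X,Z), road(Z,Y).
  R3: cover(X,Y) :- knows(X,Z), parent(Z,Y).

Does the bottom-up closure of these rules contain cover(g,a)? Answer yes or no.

no

round 1: derive cover(a,a) via R1 from knows(a,a)
round 1: derive cover(e,g) via R1 from knows(e,g)
round 1: derive cover(h,e) via R1 from knows(h,e)
round 1: derive cover(h,i) via R1 from knows(h,i)
round 1: derive cover(h,j) via R1 from knows(h,j)
round 1: derive cover(i,i) via R1 from knows(i,i)
round 1: derive cover(e,b) via R3 from knows(e,g), parent(g,b)
round 1: derive cover(h,a) via R3 from knows(h,j), parent(j,a)
round 1: derive cover(h,c) via R3 from knows(h,i), parent(i,c)
round 1: derive cover(i,c) via R3 from knows(i,i), parent(i,c)
round 2: derive cover(e,c) via R2 from cover(e,g), road(g,c)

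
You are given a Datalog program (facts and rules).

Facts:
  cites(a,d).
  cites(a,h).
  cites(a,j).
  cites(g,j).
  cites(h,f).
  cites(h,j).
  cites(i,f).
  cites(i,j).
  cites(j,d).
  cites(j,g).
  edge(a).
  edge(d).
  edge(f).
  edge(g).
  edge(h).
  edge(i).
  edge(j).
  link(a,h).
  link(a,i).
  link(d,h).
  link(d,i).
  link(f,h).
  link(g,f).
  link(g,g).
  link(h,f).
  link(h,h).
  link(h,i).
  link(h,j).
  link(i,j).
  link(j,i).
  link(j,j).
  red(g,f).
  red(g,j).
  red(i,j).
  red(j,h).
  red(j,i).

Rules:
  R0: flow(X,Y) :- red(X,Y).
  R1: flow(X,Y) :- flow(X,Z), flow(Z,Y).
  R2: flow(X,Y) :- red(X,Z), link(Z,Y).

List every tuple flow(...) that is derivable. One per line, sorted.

round 1: derive flow(g,f) via R0 from red(g,f)
round 1: derive flow(g,j) via R0 from red(g,j)
round 1: derive flow(i,j) via R0 from red(i,j)
round 1: derive flow(j,h) via R0 from red(j,h)
round 1: derive flow(j,i) via R0 from red(j,i)
round 1: derive flow(g,h) via R2 from red(g,f), link(f,h)
round 1: derive flow(g,i) via R2 from red(g,j), link(j,i)
round 1: derive flow(i,i) via R2 from red(i,j), link(j,i)
round 1: derive flow(j,f) via R2 from red(j,h), link(h,f)
round 1: derive flow(j,j) via R2 from red(j,h), link(h,j)
round 2: derive flow(i,f) via R1 from flow(i,j), flow(j,f)
round 2: derive flow(i,h) via R1 from flow(i,j), flow(j,h)

flow(g,f)
flow(g,h)
flow(g,i)
flow(g,j)
flow(i,f)
flow(i,h)
flow(i,i)
flow(i,j)
flow(j,f)
flow(j,h)
flow(j,i)
flow(j,j)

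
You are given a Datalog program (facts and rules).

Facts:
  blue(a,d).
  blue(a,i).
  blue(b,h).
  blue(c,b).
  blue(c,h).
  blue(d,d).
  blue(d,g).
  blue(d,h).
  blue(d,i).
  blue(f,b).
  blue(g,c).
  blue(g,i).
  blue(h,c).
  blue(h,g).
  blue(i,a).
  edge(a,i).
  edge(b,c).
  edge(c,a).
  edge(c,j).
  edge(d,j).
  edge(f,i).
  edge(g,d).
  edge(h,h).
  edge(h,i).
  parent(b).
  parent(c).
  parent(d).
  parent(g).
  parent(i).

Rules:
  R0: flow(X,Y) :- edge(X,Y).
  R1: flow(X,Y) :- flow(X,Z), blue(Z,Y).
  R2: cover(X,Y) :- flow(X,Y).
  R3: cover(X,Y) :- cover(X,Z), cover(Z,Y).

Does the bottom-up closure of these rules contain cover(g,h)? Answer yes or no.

yes

round 1: derive flow(a,i) via R0 from edge(a,i)
round 1: derive flow(b,c) via R0 from edge(b,c)
round 1: derive flow(c,a) via R0 from edge(c,a)
round 1: derive flow(c,j) via R0 from edge(c,j)
round 1: derive flow(d,j) via R0 from edge(d,j)
round 1: derive flow(f,i) via R0 from edge(f,i)
round 1: derive flow(g,d) via R0 from edge(g,d)
round 1: derive flow(h,h) via R0 from edge(h,h)
round 1: derive flow(h,i) via R0 from edge(h,i)
round 2: derive flow(a,a) via R1 from flow(a,i), blue(i,a)
round 2: derive flow(b,b) via R1 from flow(b,c), blue(c,b)
round 2: derive flow(b,h) via R1 from flow(b,c), blue(c,h)
round 2: derive flow(c,d) via R1 from flow(c,a), blue(a,d)
round 2: derive flow(c,i) via R1 from flow(c,a), blue(a,i)
round 2: derive flow(f,a) via R1 from flow(f,i), blue(i,a)
round 2: derive flow(g,g) via R1 from flow(g,d), blue(d,g)
round 2: derive flow(g,h) via R1 from flow(g,d), blue(d,h)
round 2: derive flow(g,i) via R1 from flow(g,d), blue(d,i)
round 2: derive flow(h,a) via R1 from flow(h,i), blue(i,a)
round 2: derive flow(h,c) via R1 from flow(h,h), blue(h,c)
round 2: derive flow(h,g) via R1 from flow(h,h), blue(h,g)
round 2: derive cover(a,i) via R2 from flow(a,i)
round 2: derive cover(b,c) via R2 from flow(b,c)
round 2: derive cover(c,a) via R2 from flow(c,a)
round 2: derive cover(c,j) via R2 from flow(c,j)
round 2: derive cover(d,j) via R2 from flow(d,j)
round 2: derive cover(f,i) via R2 from flow(f,i)
round 2: derive cover(g,d) via R2 from flow(g,d)
round 2: derive cover(h,h) via R2 from flow(h,h)
round 2: derive cover(h,i) via R2 from flow(h,i)
round 3: derive flow(a,d) via R1 from flow(a,a), blue(a,d)
round 3: derive flow(b,g) via R1 from flow(b,h), blue(h,g)
round 3: derive flow(c,g) via R1 from flow(c,d), blue(d,g)
round 3: derive flow(c,h) via R1 from flow(c,d), blue(d,h)
round 3: derive flow(f,d) via R1 from flow(f,a), blue(a,d)
round 3: derive flow(g,a) via R1 from flow(g,i), blue(i,a)
round 3: derive flow(g,c) via R1 from flow(g,g), blue(g,c)
round 3: derive flow(h,b) via R1 from flow(h,c), blue(c,b)
round 3: derive flow(h,d) via R1 from flow(h,a), blue(a,d)
round 3: derive cover(a,a) via R2 from flow(a,a)
round 3: derive cover(b,b) via R2 from flow(b,b)
round 3: derive cover(b,h) via R2 from flow(b,h)
round 3: derive cover(c,d) via R2 from flow(c,d)
round 3: derive cover(c,i) via R2 from flow(c,i)
round 3: derive cover(f,a) via R2 from flow(f,a)
round 3: derive cover(g,g) via R2 from flow(g,g)
round 3: derive cover(g,h) via R2 from flow(g,h)
round 3: derive cover(g,i) via R2 from flow(g,i)
round 3: derive cover(h,a) via R2 from flow(h,a)
round 3: derive cover(h,c) via R2 from flow(h,c)
round 3: derive cover(h,g) via R2 from flow(h,g)
round 3: derive cover(b,a) via R3 from cover(b,c), cover(c,a)
round 3: derive cover(b,j) via R3 from cover(b,c), cover(c,j)
round 3: derive cover(g,j) via R3 from cover(g,d), cover(d,j)
round 4: derive flow(a,g) via R1 from flow(a,d), blue(d,g)
round 4: derive flow(a,h) via R1 from flow(a,d), blue(d,h)
round 4: derive flow(b,i) via R1 from flow(b,g), blue(g,i)
round 4: derive flow(c,c) via R1 from flow(c,g), blue(g,c)
round 4: derive flow(f,g) via R1 from flow(f,d), blue(d,g)
round 4: derive flow(f,h) via R1 from flow(f,d), blue(d,h)
round 4: derive flow(g,b) via R1 from flow(g,c), blue(c,b)
round 4: derive cover(a,d) via R2 from flow(a,d)
round 4: derive cover(b,g) via R2 from flow(b,g)
round 4: derive cover(c,g) via R2 from flow(c,g)
round 4: derive cover(c,h) via R2 from flow(c,h)
round 4: derive cover(f,d) via R2 from flow(f,d)
round 4: derive cover(g,a) via R2 from flow(g,a)
round 4: derive cover(g,c) via R2 from flow(g,c)
round 4: derive cover(h,b) via R2 from flow(h,b)
round 4: derive cover(h,d) via R2 from flow(h,d)
round 4: derive cover(b,d) via R3 from cover(b,c), cover(c,d)
round 4: derive cover(b,i) via R3 from cover(b,a), cover(a,i)
round 4: derive cover(h,j) via R3 from cover(h,c), cover(c,j)
round 5: derive flow(a,c) via R1 from flow(a,g), blue(g,c)
round 5: derive flow(b,a) via R1 from flow(b,i), blue(i,a)
round 5: derive flow(c,b) via R1 from flow(c,c), blue(c,b)
round 5: derive flow(f,c) via R1 from flow(f,g), blue(g,c)
round 5: derive cover(a,g) via R2 from flow(a,g)
round 5: derive cover(a,h) via R2 from flow(a,h)
round 5: derive cover(c,c) via R2 from flow(c,c)
round 5: derive cover(f,g) via R2 from flow(f,g)
round 5: derive cover(f,h) via R2 from flow(f,h)
round 5: derive cover(g,b) via R2 from flow(g,b)
round 5: derive cover(a,j) via R3 from cover(a,d), cover(d,j)
round 5: derive cover(c,b) via R3 from cover(c,h), cover(h,b)
round 5: derive cover(f,j) via R3 from cover(f,d), cover(d,j)
round 6: derive flow(a,b) via R1 from flow(a,c), blue(c,b)
round 6: derive flow(b,d) via R1 from flow(b,a), blue(a,d)
round 6: derive flow(f,b) via R1 from flow(f,c), blue(c,b)
round 6: derive cover(a,c) via R2 from flow(a,c)
round 6: derive cover(f,c) via R2 from flow(f,c)
round 6: derive cover(a,b) via R3 from cover(a,g), cover(g,b)
round 6: derive cover(f,b) via R3 from cover(f,g), cover(g,b)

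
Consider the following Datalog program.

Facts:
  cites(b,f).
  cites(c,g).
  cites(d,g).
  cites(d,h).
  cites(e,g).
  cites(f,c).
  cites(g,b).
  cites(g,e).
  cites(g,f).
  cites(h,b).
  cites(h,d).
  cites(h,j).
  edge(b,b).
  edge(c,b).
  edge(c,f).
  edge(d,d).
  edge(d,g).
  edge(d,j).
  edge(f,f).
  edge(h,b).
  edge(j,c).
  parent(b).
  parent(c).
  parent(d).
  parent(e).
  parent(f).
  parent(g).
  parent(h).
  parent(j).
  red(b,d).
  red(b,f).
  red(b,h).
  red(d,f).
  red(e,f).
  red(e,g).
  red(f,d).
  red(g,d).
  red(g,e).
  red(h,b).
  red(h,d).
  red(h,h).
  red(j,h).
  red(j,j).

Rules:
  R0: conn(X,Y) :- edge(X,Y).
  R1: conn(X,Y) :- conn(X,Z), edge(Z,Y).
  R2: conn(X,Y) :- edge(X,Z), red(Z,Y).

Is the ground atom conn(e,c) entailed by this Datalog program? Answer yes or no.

no

round 1: derive conn(b,b) via R0 from edge(b,b)
round 1: derive conn(c,b) via R0 from edge(c,b)
round 1: derive conn(c,f) via R0 from edge(c,f)
round 1: derive conn(d,d) via R0 from edge(d,d)
round 1: derive conn(d,g) via R0 from edge(d,g)
round 1: derive conn(d,j) via R0 from edge(d,j)
round 1: derive conn(f,f) via R0 from edge(f,f)
round 1: derive conn(h,b) via R0 from edge(h,b)
round 1: derive conn(j,c) via R0 from edge(j,c)
round 1: derive conn(b,d) via R2 from edge(b,b), red(b,d)
round 1: derive conn(b,f) via R2 from edge(b,b), red(b,f)
round 1: derive conn(b,h) via R2 from edge(b,b), red(b,h)
round 1: derive conn(c,d) via R2 from edge(c,b), red(b,d)
round 1: derive conn(c,h) via R2 from edge(c,b), red(b,h)
round 1: derive conn(d,e) via R2 from edge(d,g), red(g,e)
round 1: derive conn(d,f) via R2 from edge(d,d), red(d,f)
round 1: derive conn(d,h) via R2 from edge(d,j), red(j,h)
round 1: derive conn(f,d) via R2 from edge(f,f), red(f,d)
round 1: derive conn(h,d) via R2 from edge(h,b), red(b,d)
round 1: derive conn(h,f) via R2 from edge(h,b), red(b,f)
round 1: derive conn(h,h) via R2 from edge(h,b), red(b,h)
round 2: derive conn(b,g) via R1 from conn(b,d), edge(d,g)
round 2: derive conn(b,j) via R1 from conn(b,d), edge(d,j)
round 2: derive conn(c,g) via R1 from conn(c,d), edge(d,g)
round 2: derive conn(c,j) via R1 from conn(c,d), edge(d,j)
round 2: derive conn(d,b) via R1 from conn(d,h), edge(h,b)
round 2: derive conn(d,c) via R1 from conn(d,j), edge(j,c)
round 2: derive conn(f,g) via R1 from conn(f,d), edge(d,g)
round 2: derive conn(f,j) via R1 from conn(f,d), edge(d,j)
round 2: derive conn(h,g) via R1 from conn(h,d), edge(d,g)
round 2: derive conn(h,j) via R1 from conn(h,d), edge(d,j)
round 2: derive conn(j,b) via R1 from conn(j,c), edge(c,b)
round 2: derive conn(j,f) via R1 from conn(j,c), edge(c,f)
round 3: derive conn(b,c) via R1 from conn(b,j), edge(j,c)
round 3: derive conn(c,c) via R1 from conn(c,j), edge(j,c)
round 3: derive conn(f,c) via R1 from conn(f,j), edge(j,c)
round 3: derive conn(h,c) via R1 from conn(h,j), edge(j,c)
round 4: derive conn(f,b) via R1 from conn(f,c), edge(c,b)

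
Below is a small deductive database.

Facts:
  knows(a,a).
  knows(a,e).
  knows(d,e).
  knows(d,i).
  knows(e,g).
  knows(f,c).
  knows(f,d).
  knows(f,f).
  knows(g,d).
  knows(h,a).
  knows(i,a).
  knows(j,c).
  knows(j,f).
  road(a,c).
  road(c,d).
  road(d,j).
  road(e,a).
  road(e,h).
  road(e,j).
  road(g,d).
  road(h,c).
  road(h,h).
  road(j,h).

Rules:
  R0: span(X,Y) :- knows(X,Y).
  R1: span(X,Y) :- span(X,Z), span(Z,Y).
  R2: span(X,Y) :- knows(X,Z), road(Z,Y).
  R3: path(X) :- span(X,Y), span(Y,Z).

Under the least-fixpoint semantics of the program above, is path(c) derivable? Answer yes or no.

no

round 1: derive span(a,a) via R0 from knows(a,a)
round 1: derive span(a,e) via R0 from knows(a,e)
round 1: derive span(d,e) via R0 from knows(d,e)
round 1: derive span(d,i) via R0 from knows(d,i)
round 1: derive span(e,g) via R0 from knows(e,g)
round 1: derive span(f,c) via R0 from knows(f,c)
round 1: derive span(f,d) via R0 from knows(f,d)
round 1: derive span(f,f) via R0 from knows(f,f)
round 1: derive span(g,d) via R0 from knows(g,d)
round 1: derive span(h,a) via R0 from knows(h,a)
round 1: derive span(i,a) via R0 from knows(i,a)
round 1: derive span(j,c) via R0 from knows(j,c)
round 1: derive span(j,f) via R0 from knows(j,f)
round 1: derive span(a,c) via R2 from knows(a,a), road(a,c)
round 1: derive span(a,h) via R2 from knows(a,e), road(e,h)
round 1: derive span(a,j) via R2 from knows(a,e), road(e,j)
round 1: derive span(d,a) via R2 from knows(d,e), road(e,a)
round 1: derive span(d,h) via R2 from knows(d,e), road(e,h)
round 1: derive span(d,j) via R2 from knows(d,e), road(e,j)
round 1: derive span(e,d) via R2 from knows(e,g), road(g,d)
round 1: derive span(f,j) via R2 from knows(f,d), road(d,j)
round 1: derive span(g,j) via R2 from knows(g,d), road(d,j)
round 1: derive span(h,c) via R2 from knows(h,a), road(a,c)
round 1: derive span(i,c) via R2 from knows(i,a), road(a,c)
round 1: derive span(j,d) via R2 from knows(j,c), road(c,d)
round 2: derive span(a,d) via R1 from span(a,e), span(e,d)
round 2: derive span(a,f) via R1 from span(a,j), span(j,f)
round 2: derive span(a,g) via R1 from span(a,e), span(e,g)
round 2: derive span(d,c) via R1 from span(d,a), span(a,c)
round 2: derive span(d,d) via R1 from span(d,e), span(e,d)
round 2: derive span(d,f) via R1 from span(d,j), span(j,f)
round 2: derive span(d,g) via R1 from span(d,e), span(e,g)
round 2: derive span(e,a) via R1 from span(e,d), span(d,a)
round 2: derive span(e,e) via R1 from span(e,d), span(d,e)
round 2: derive span(e,h) via R1 from span(e,d), span(d,h)
round 2: derive span(e,i) via R1 from span(e,d), span(d,i)
round 2: derive span(e,j) via R1 from span(e,d), span(d,j)
round 2: derive span(f,a) via R1 from span(f,d), span(d,a)
round 2: derive span(f,e) via R1 from span(f,d), span(d,e)
round 2: derive span(f,h) via R1 from span(f,d), span(d,h)
round 2: derive span(f,i) via R1 from span(f,d), span(d,i)
round 2: derive span(g,a) via R1 from span(g,d), span(d,a)
round 2: derive span(g,c) via R1 from span(g,j), span(j,c)
round 2: derive span(g,e) via R1 from span(g,d), span(d,e)
round 2: derive span(g,f) via R1 from span(g,j), span(j,f)
round 2: derive span(g,h) via R1 from span(g,d), span(d,h)
round 2: derive span(g,i) via R1 from span(g,d), span(d,i)
round 2: derive span(h,e) via R1 from span(h,a), span(a,e)
round 2: derive span(h,h) via R1 from span(h,a), span(a,h)
round 2: derive span(h,j) via R1 from span(h,a), span(a,j)
round 2: derive span(i,e) via R1 from span(i,a), span(a,e)
round 2: derive span(i,h) via R1 from span(i,a), span(a,h)
round 2: derive span(i,j) via R1 from span(i,a), span(a,j)
round 2: derive span(j,a) via R1 from span(j,d), span(d,a)
round 2: derive span(j,e) via R1 from span(j,d), span(d,e)
round 2: derive span(j,h) via R1 from span(j,d), span(d,h)
round 2: derive span(j,i) via R1 from span(j,d), span(d,i)
round 2: derive span(j,j) via R1 from span(j,d), span(d,j)
round 2: derive path(a) via R3 from span(a,a), span(a,a)
round 2: derive path(d) via R3 from span(d,a), span(a,a)
round 2: derive path(e) via R3 from span(e,d), span(d,a)
round 2: derive path(f) via R3 from span(f,d), span(d,a)
round 2: derive path(g) via R3 from span(g,d), span(d,a)
round 2: derive path(h) via R3 from span(h,a), span(a,a)
round 2: derive path(i) via R3 from span(i,a), span(a,a)
round 2: derive path(j) via R3 from span(j,d), span(d,a)
round 3: derive span(a,i) via R1 from span(a,d), span(d,i)
round 3: derive span(e,c) via R1 from span(e,a), span(a,c)
round 3: derive span(e,f) via R1 from span(e,a), span(a,f)
round 3: derive span(f,g) via R1 from span(f,a), span(a,g)
round 3: derive span(g,g) via R1 from span(g,a), span(a,g)
round 3: derive span(h,d) via R1 from span(h,a), span(a,d)
round 3: derive span(h,f) via R1 from span(h,a), span(a,f)
round 3: derive span(h,g) via R1 from span(h,a), span(a,g)
round 3: derive span(h,i) via R1 from span(h,e), span(e,i)
round 3: derive span(i,d) via R1 from span(i,a), span(a,d)
round 3: derive span(i,f) via R1 from span(i,a), span(a,f)
round 3: derive span(i,g) via R1 from span(i,a), span(a,g)
round 3: derive span(i,i) via R1 from span(i,e), span(e,i)
round 3: derive span(j,g) via R1 from span(j,a), span(a,g)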